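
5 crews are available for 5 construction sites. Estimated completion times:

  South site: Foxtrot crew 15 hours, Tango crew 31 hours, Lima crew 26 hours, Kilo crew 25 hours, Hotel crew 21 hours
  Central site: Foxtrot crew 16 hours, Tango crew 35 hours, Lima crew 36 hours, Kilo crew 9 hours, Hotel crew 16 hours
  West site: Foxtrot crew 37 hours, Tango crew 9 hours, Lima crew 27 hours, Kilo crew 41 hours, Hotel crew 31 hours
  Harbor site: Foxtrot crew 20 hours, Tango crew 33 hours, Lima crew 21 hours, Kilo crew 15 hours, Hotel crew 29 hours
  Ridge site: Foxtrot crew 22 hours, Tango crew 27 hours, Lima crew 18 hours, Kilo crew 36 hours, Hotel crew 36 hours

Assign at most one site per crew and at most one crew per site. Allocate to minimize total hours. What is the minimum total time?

Optimal: Foxtrot crew→South site (15 hours), Tango crew→West site (9 hours), Lima crew→Ridge site (18 hours), Kilo crew→Harbor site (15 hours), Hotel crew→Central site (16 hours) — total 15+9+18+15+16 = 73 hours.
Row-greedy (each crew in turn takes its cheapest remaining site) gives 80 hours, worse by 7.
Next-best assignment: Foxtrot crew→Harbor site, Tango crew→West site, Lima crew→Ridge site, Kilo crew→Central site, Hotel crew→South site = 77 hours.

Minimum total: 73 hours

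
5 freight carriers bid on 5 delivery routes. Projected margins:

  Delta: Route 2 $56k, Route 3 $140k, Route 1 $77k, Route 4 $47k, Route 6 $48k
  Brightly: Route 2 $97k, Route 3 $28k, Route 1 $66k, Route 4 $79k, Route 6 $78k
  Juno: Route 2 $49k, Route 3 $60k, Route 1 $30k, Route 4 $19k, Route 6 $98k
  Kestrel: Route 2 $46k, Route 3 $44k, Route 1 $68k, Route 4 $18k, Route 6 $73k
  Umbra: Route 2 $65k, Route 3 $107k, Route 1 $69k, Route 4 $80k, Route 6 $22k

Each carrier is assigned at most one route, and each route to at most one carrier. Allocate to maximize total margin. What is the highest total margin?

Optimal: Delta→Route 3 ($140k), Brightly→Route 2 ($97k), Juno→Route 6 ($98k), Kestrel→Route 1 ($68k), Umbra→Route 4 ($80k) — total 140+97+98+68+80 = $483k.
Column-greedy (each route in turn goes to its best remaining carrier) gives $398k, worse by 85.
Next-best assignment: Delta→Route 3, Brightly→Route 4, Juno→Route 6, Kestrel→Route 1, Umbra→Route 2 = $450k.

Maximum total: $483k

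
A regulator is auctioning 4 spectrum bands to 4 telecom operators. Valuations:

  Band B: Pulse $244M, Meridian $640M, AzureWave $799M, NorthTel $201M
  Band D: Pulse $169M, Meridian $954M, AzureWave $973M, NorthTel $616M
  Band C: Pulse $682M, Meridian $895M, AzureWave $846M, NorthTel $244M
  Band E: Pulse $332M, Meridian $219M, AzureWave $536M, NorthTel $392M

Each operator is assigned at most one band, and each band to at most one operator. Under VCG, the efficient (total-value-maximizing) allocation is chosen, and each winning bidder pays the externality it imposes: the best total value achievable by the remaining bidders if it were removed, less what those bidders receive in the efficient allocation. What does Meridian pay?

Meridian pays $224M.

Efficient allocation: Pulse→Band C ($682M), Meridian→Band D ($954M), AzureWave→Band B ($799M), NorthTel→Band E ($392M); total welfare W = $2827M.
Meridian receives Band D at value $954M, so the others get W − 954 = $1873M.
Without Meridian: best allocation of the remaining 3 bidders over all 4 bands is Pulse→Band C ($682M), AzureWave→Band B ($799M), NorthTel→Band D ($616M), total $2097M.
VCG payment = (others' best without Meridian) − (others' welfare with Meridian) = 2097 − 1873 = $224M.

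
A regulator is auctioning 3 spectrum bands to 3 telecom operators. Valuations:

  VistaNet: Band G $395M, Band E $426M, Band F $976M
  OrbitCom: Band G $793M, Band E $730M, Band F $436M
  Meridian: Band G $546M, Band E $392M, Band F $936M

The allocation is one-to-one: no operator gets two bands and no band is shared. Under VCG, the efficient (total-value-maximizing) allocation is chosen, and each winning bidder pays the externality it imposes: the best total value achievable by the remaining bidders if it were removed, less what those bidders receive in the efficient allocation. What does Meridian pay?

Efficient allocation: VistaNet→Band F ($976M), OrbitCom→Band E ($730M), Meridian→Band G ($546M); total welfare W = $2252M.
Meridian receives Band G at value $546M, so the others get W − 546 = $1706M.
Without Meridian: best allocation of the remaining 2 bidders over all 3 bands is VistaNet→Band F ($976M), OrbitCom→Band G ($793M), total $1769M.
VCG payment = (others' best without Meridian) − (others' welfare with Meridian) = 1769 − 1706 = $63M.

Meridian pays $63M.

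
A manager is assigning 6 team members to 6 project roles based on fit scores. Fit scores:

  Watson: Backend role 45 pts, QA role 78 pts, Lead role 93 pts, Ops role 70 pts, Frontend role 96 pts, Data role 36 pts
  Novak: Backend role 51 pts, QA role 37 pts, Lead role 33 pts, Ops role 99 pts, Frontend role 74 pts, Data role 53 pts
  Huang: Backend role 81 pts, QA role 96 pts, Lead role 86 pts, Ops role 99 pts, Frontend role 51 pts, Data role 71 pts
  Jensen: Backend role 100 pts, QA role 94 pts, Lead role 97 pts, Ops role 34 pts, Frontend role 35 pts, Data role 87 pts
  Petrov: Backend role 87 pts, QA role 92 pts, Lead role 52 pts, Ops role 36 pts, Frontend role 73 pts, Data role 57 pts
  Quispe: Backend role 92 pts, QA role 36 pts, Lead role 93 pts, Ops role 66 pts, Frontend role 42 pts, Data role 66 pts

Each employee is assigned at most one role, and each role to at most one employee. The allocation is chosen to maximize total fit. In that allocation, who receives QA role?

This is the linear assignment problem.
Optimal: Watson→Frontend role (96 pts), Novak→Ops role (99 pts), Huang→QA role (96 pts), Jensen→Data role (87 pts), Petrov→Backend role (87 pts), Quispe→Lead role (93 pts) — total 96+99+96+87+87+93 = 558 pts.
Row-greedy (each employee in turn takes its best remaining role) gives 541 pts, worse by 17.
No other one-to-one assignment exceeds 558 pts.
Huang's own top role is Ops role (99 pts), but forcing Huang→Ops role and reassigning the rest optimally gives only 537 pts — worse by 21.

Huang receives QA role.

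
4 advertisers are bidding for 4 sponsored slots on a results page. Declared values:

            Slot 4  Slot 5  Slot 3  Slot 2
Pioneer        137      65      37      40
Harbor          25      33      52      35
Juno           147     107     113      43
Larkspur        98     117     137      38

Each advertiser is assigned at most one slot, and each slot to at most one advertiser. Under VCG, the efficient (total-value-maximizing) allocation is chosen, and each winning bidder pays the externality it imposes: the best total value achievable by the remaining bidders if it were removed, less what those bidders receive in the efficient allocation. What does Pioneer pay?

Efficient allocation: Pioneer→Slot 4 ($137), Harbor→Slot 2 ($35), Juno→Slot 5 ($107), Larkspur→Slot 3 ($137); total welfare W = $416.
Pioneer receives Slot 4 at value $137, so the others get W − 137 = $279.
Without Pioneer: best allocation of the remaining 3 bidders over all 4 slots is Harbor→Slot 2 ($35), Juno→Slot 4 ($147), Larkspur→Slot 3 ($137), total $319.
VCG payment = (others' best without Pioneer) − (others' welfare with Pioneer) = 319 − 279 = $40.

Pioneer pays $40.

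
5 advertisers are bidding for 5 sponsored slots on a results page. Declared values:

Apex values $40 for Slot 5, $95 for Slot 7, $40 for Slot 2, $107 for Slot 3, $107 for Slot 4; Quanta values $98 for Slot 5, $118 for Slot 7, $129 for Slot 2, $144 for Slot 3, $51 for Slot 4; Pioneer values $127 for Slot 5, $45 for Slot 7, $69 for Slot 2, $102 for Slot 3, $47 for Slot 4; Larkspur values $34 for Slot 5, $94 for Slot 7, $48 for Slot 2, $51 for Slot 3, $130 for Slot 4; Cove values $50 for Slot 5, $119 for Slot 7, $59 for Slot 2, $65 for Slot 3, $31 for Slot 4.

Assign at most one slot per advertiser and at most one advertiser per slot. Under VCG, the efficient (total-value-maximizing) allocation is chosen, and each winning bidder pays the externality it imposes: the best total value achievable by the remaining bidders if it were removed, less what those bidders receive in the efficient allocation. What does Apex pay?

Efficient allocation: Apex→Slot 3 ($107), Quanta→Slot 2 ($129), Pioneer→Slot 5 ($127), Larkspur→Slot 4 ($130), Cove→Slot 7 ($119); total welfare W = $612.
Apex receives Slot 3 at value $107, so the others get W − 107 = $505.
Without Apex: best allocation of the remaining 4 bidders over all 5 slots is Quanta→Slot 3 ($144), Pioneer→Slot 5 ($127), Larkspur→Slot 4 ($130), Cove→Slot 7 ($119), total $520.
VCG payment = (others' best without Apex) − (others' welfare with Apex) = 520 − 505 = $15.

Apex pays $15.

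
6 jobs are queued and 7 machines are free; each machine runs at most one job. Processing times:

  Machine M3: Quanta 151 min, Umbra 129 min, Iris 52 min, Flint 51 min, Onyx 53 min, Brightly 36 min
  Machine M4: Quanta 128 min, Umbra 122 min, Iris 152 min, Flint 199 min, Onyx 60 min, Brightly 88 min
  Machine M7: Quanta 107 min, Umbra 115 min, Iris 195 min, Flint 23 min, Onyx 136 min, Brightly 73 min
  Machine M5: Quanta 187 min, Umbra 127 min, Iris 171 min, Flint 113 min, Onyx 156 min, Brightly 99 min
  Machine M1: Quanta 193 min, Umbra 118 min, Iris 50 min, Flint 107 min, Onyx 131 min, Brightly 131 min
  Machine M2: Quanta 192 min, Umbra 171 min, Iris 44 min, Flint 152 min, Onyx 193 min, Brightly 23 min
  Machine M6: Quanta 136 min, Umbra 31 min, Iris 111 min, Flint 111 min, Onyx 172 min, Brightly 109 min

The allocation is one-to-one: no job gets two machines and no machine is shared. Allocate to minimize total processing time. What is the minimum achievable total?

This is the linear assignment problem.
Optimal: Quanta→Machine M4 (128 min), Umbra→Machine M6 (31 min), Iris→Machine M1 (50 min), Flint→Machine M7 (23 min), Onyx→Machine M3 (53 min), Brightly→Machine M2 (23 min) — total 128+31+50+23+53+23 = 308 min.
Row-greedy (each job in turn takes its cheapest remaining machine) gives 392 min, worse by 84.
Next-best assignment: Quanta→Machine M7, Umbra→Machine M6, Iris→Machine M1, Flint→Machine M3, Onyx→Machine M4, Brightly→Machine M2 = 322 min.

Minimum total: 308 min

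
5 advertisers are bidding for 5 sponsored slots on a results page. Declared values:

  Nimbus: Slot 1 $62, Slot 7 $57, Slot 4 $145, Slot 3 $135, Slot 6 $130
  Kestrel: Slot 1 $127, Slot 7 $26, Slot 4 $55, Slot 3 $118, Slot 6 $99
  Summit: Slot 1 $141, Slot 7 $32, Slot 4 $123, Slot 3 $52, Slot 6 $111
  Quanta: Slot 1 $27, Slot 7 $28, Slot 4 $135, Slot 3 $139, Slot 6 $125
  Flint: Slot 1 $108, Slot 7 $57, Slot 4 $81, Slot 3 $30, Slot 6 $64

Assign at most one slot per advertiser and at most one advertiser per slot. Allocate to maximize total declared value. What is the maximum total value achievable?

Optimal: Nimbus→Slot 4 ($145), Kestrel→Slot 3 ($118), Summit→Slot 1 ($141), Quanta→Slot 6 ($125), Flint→Slot 7 ($57) — total 145+118+141+125+57 = $586.
Column-greedy (each slot in turn goes to its best remaining advertiser) gives $515, worse by 71.

Maximum total: $586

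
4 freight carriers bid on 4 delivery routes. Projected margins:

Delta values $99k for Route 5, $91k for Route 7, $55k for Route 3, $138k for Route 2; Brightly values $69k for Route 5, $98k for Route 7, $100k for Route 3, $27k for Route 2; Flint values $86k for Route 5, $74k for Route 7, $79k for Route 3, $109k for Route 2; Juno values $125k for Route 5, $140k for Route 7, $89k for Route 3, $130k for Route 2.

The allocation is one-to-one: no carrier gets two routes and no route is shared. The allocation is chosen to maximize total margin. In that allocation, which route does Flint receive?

Flint receives Route 5.

Optimal: Delta→Route 2 ($138k), Brightly→Route 3 ($100k), Flint→Route 5 ($86k), Juno→Route 7 ($140k) — total 138+100+86+140 = $464k.
Column-greedy (each route in turn goes to its best remaining carrier) gives $440k, worse by 24.
Next-best assignment: Delta→Route 5, Brightly→Route 3, Flint→Route 2, Juno→Route 7 = $448k.
Flint's own top route is Route 2 ($109k), but forcing Flint→Route 2 and reassigning the rest optimally gives only $448k — worse by 16.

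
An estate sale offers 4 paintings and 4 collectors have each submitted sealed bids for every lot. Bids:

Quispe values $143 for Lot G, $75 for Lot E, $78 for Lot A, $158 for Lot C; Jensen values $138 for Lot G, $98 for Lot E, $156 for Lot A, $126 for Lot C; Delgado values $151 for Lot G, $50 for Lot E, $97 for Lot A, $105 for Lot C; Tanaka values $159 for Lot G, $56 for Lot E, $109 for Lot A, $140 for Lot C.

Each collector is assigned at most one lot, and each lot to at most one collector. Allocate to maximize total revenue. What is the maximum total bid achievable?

Treat this as an assignment problem: match each collector to one lot.
Optimal: Quispe→Lot C ($158), Jensen→Lot A ($156), Delgado→Lot E ($50), Tanaka→Lot G ($159) — total 158+156+50+159 = $523.
Column-greedy (each lot in turn goes to its best remaining collector) gives $512, worse by 11.

Maximum total: $523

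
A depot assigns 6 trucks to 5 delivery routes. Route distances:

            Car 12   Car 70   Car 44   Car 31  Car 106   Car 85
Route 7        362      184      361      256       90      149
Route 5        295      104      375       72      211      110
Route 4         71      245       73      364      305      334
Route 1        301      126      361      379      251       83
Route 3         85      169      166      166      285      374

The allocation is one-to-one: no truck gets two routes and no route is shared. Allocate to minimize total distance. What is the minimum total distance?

Minimum total: 403 km

Optimal: Car 106→Route 7 (90 km), Car 31→Route 5 (72 km), Car 44→Route 4 (73 km), Car 85→Route 1 (83 km), Car 12→Route 3 (85 km) — total 90+72+73+83+85 = 403 km.
Column-greedy (each route in turn goes to its cheapest remaining truck) gives 482 km, worse by 79.
Swapping Car 12↔Car 31 (Car 12→Route 5 295 km, Car 31→Route 3 166 km) adds 304.
Checked against all permutations: 403 km is optimal.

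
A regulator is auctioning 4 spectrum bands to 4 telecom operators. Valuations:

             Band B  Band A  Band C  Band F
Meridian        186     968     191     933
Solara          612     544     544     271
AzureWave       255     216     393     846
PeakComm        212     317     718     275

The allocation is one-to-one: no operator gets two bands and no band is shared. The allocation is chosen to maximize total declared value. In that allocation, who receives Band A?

Meridian receives Band A.

Optimal: Meridian→Band A ($968M), Solara→Band B ($612M), AzureWave→Band F ($846M), PeakComm→Band C ($718M) — total 968+612+846+718 = $3144M.
Swapping Meridian↔Solara (Meridian→Band B $186M, Solara→Band A $544M) loses 850.
Checked against all permutations: $3144M is optimal.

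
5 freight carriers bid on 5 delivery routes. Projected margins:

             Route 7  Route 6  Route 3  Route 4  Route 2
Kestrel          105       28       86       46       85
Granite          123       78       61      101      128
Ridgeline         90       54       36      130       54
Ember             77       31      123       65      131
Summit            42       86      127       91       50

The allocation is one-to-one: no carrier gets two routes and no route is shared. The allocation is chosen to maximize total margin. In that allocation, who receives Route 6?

Optimal: Kestrel→Route 7 ($105k), Granite→Route 2 ($128k), Ridgeline→Route 4 ($130k), Ember→Route 3 ($123k), Summit→Route 6 ($86k) — total 105+128+130+123+86 = $572k.
Column-greedy (each route in turn goes to its best remaining carrier) gives $547k, worse by 25.
Summit's own top route is Route 3 ($127k), but forcing Summit→Route 3 and reassigning the rest optimally gives only $571k — worse by 1.

Summit receives Route 6.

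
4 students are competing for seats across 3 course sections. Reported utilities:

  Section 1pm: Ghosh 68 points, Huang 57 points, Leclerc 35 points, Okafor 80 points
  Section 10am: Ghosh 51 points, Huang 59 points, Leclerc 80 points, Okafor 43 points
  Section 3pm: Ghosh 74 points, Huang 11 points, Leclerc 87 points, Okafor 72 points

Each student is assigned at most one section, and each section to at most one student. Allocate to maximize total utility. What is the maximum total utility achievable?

Max total: 234 points

Optimal: Okafor→Section 1pm (80 points), Leclerc→Section 10am (80 points), Ghosh→Section 3pm (74 points) — total 80+80+74 = 234 points.
Row-greedy (each student in turn takes its best remaining section) gives 168 points, worse by 66.
Next-best assignment: Okafor→Section 1pm, Huang→Section 10am, Leclerc→Section 3pm = 226 points.
Checked against all permutations: 234 points is optimal.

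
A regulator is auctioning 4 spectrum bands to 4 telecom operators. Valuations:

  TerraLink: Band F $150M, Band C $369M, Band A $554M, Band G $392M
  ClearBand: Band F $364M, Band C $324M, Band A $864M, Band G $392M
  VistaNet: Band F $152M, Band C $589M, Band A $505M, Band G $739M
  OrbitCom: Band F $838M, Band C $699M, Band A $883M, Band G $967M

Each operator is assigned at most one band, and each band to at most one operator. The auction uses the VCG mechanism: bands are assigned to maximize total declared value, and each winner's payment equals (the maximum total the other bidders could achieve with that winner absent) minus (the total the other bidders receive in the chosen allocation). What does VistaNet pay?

Efficient allocation: TerraLink→Band C ($369M), ClearBand→Band A ($864M), VistaNet→Band G ($739M), OrbitCom→Band F ($838M); total welfare W = $2810M.
VistaNet receives Band G at value $739M, so the others get W − 739 = $2071M.
Without VistaNet: best allocation of the remaining 3 bidders over all 4 bands is TerraLink→Band C ($369M), ClearBand→Band A ($864M), OrbitCom→Band G ($967M), total $2200M.
VCG payment = (others' best without VistaNet) − (others' welfare with VistaNet) = 2200 − 2071 = $129M.

VistaNet pays $129M.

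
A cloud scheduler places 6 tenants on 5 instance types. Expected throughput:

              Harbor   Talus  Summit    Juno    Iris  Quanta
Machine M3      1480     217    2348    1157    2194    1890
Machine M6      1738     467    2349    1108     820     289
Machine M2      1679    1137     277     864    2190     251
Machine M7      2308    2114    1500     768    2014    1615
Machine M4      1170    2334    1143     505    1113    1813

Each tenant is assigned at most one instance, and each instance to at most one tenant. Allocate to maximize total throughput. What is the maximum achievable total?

Max total: 11071 ops/s

Optimal: Quanta→Machine M3 (1890 ops/s), Summit→Machine M6 (2349 ops/s), Iris→Machine M2 (2190 ops/s), Harbor→Machine M7 (2308 ops/s), Talus→Machine M4 (2334 ops/s) — total 1890+2349+2190+2308+2334 = 11071 ops/s.
Column-greedy (each instance in turn goes to its best remaining tenant) gives 10203 ops/s, worse by 868.
Next-best assignment: Juno→Machine M3, Summit→Machine M6, Iris→Machine M2, Harbor→Machine M7, Talus→Machine M4 = 10338 ops/s.
Every other assignment is strictly worse.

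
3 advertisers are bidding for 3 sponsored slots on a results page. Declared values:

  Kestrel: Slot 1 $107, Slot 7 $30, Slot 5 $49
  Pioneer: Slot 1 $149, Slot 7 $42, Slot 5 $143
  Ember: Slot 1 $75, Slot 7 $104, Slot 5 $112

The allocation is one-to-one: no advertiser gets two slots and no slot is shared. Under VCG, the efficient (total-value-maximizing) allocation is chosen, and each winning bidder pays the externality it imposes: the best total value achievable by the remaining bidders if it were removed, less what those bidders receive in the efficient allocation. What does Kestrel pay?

Efficient allocation: Kestrel→Slot 1 ($107), Pioneer→Slot 5 ($143), Ember→Slot 7 ($104); total welfare W = $354.
Kestrel receives Slot 1 at value $107, so the others get W − 107 = $247.
Without Kestrel: best allocation of the remaining 2 bidders over all 3 slots is Pioneer→Slot 1 ($149), Ember→Slot 5 ($112), total $261.
VCG payment = (others' best without Kestrel) − (others' welfare with Kestrel) = 261 − 247 = $14.

Kestrel pays $14.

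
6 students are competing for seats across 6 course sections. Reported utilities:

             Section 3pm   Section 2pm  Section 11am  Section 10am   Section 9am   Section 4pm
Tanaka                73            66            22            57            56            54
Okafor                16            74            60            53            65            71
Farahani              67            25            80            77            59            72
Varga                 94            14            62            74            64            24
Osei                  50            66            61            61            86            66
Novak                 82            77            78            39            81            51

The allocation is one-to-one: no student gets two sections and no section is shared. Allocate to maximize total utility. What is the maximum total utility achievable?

Max total: 472 points

Optimal: Tanaka→Section 2pm (66 points), Okafor→Section 4pm (71 points), Farahani→Section 10am (77 points), Varga→Section 3pm (94 points), Osei→Section 9am (86 points), Novak→Section 11am (78 points) — total 66+71+77+94+86+78 = 472 points.
Column-greedy (each section in turn goes to its best remaining student) gives 431 points, worse by 41.
Next-best assignment: Tanaka→Section 10am, Okafor→Section 4pm, Farahani→Section 11am, Varga→Section 3pm, Osei→Section 9am, Novak→Section 2pm = 465 points.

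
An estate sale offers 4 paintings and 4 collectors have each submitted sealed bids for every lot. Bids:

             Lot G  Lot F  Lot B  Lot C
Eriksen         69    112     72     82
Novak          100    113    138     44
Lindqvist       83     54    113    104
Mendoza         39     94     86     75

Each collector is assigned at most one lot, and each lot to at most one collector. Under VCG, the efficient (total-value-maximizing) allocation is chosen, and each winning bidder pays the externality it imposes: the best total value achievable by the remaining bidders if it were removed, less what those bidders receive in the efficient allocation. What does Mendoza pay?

Mendoza pays $21.

Efficient allocation: Eriksen→Lot F ($112), Novak→Lot B ($138), Lindqvist→Lot G ($83), Mendoza→Lot C ($75); total welfare W = $408.
Mendoza receives Lot C at value $75, so the others get W − 75 = $333.
Without Mendoza: best allocation of the remaining 3 bidders over all 4 lots is Eriksen→Lot F ($112), Novak→Lot B ($138), Lindqvist→Lot C ($104), total $354.
VCG payment = (others' best without Mendoza) − (others' welfare with Mendoza) = 354 − 333 = $21.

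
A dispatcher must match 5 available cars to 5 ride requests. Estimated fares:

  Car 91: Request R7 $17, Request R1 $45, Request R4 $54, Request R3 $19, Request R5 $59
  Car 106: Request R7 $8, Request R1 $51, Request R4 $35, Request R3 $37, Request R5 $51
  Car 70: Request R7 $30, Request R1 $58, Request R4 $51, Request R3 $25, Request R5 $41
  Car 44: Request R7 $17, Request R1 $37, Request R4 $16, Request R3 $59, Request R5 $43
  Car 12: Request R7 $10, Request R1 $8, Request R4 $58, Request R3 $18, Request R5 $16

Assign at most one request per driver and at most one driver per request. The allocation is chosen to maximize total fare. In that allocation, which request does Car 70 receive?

Car 70 receives Request R7.

This is a one-to-one assignment (maximum-weight bipartite matching).
Optimal: Car 91→Request R5 ($59), Car 106→Request R1 ($51), Car 70→Request R7 ($30), Car 44→Request R3 ($59), Car 12→Request R4 ($58) — total 59+51+30+59+58 = $257.
Max-entry greedy (repeatedly take the single best remaining cell) gives $242, worse by 15.
Checked against all permutations: $257 is optimal.
Car 70's own top request is Request R1 ($58), but forcing Car 70→Request R1 and reassigning the rest optimally gives only $243 — worse by 14.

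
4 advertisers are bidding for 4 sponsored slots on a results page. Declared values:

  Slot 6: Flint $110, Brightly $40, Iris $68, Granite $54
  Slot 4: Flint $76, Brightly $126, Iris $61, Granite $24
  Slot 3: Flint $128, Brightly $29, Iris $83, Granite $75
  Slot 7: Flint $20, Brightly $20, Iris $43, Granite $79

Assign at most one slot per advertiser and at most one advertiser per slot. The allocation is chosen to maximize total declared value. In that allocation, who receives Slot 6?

Iris receives Slot 6.

This is a one-to-one assignment (maximum-weight bipartite matching).
Optimal: Flint→Slot 3 ($128), Brightly→Slot 4 ($126), Iris→Slot 6 ($68), Granite→Slot 7 ($79) — total 128+126+68+79 = $401.
Column-greedy (each slot in turn goes to its best remaining advertiser) gives $398, worse by 3.
Next-best assignment: Flint→Slot 6, Brightly→Slot 4, Iris→Slot 3, Granite→Slot 7 = $398.
Swapping Granite↔Brightly (Granite→Slot 4 $24, Brightly→Slot 7 $20) loses 161.
Checked against all permutations: $401 is optimal.
Iris's own top slot is Slot 3 ($83), but forcing Iris→Slot 3 and reassigning the rest optimally gives only $398 — worse by 3.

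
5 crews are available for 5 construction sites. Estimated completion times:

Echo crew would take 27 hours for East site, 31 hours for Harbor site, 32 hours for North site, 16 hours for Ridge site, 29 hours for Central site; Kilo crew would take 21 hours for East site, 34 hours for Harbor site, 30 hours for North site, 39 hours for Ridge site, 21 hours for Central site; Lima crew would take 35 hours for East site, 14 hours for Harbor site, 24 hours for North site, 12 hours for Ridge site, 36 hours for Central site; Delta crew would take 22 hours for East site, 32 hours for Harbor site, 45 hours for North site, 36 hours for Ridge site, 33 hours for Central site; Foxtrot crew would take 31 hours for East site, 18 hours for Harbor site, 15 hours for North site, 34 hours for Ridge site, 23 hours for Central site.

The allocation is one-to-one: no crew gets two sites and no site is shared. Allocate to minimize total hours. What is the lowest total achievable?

Min total: 88 hours

Treat this as an assignment problem: match each crew to one site.
Optimal: Echo crew→Ridge site (16 hours), Kilo crew→Central site (21 hours), Lima crew→Harbor site (14 hours), Delta crew→East site (22 hours), Foxtrot crew→North site (15 hours) — total 16+21+14+22+15 = 88 hours.
Row-greedy (each crew in turn takes its cheapest remaining site) gives 99 hours, worse by 11.
Checked against all permutations: 88 hours is optimal.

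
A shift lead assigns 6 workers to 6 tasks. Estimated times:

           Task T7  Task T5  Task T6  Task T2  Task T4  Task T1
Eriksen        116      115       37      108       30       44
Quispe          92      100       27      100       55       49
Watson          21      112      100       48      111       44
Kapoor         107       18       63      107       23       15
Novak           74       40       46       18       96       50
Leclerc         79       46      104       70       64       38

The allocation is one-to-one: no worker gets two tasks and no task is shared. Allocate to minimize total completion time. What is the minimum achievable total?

Optimal: Eriksen→Task T4 (30 min), Quispe→Task T6 (27 min), Watson→Task T7 (21 min), Kapoor→Task T5 (18 min), Novak→Task T2 (18 min), Leclerc→Task T1 (38 min) — total 30+27+21+18+18+38 = 152 min.
Next-best assignment: Eriksen→Task T4, Quispe→Task T6, Watson→Task T7, Kapoor→Task T1, Novak→Task T2, Leclerc→Task T5 = 157 min.
Checked against all permutations: 152 min is optimal.

Min total: 152 min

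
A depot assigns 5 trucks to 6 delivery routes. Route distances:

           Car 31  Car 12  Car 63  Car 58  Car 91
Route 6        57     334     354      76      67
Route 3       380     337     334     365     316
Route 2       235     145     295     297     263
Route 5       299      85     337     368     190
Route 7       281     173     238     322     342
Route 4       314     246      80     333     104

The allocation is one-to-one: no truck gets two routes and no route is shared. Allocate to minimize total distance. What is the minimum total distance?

Optimal: Car 31→Route 2 (235 km), Car 12→Route 5 (85 km), Car 63→Route 7 (238 km), Car 58→Route 6 (76 km), Car 91→Route 4 (104 km) — total 235+85+238+76+104 = 738 km.
Row-greedy (each truck in turn takes its cheapest remaining route) gives 835 km, worse by 97.
No other one-to-one assignment undercuts 738 km.

Min total: 738 km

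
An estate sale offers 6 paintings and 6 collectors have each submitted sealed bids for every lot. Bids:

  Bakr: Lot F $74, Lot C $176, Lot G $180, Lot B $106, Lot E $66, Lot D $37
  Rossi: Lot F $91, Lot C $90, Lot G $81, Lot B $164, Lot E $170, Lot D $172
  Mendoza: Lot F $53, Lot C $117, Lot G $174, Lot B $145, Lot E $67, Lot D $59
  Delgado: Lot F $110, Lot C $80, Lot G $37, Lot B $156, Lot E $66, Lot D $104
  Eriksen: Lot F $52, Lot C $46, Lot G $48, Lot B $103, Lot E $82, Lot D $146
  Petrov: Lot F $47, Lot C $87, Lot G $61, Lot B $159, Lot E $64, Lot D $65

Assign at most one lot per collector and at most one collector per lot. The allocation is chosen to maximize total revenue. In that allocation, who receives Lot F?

Optimal: Bakr→Lot C ($176), Rossi→Lot E ($170), Mendoza→Lot G ($174), Delgado→Lot F ($110), Eriksen→Lot D ($146), Petrov→Lot B ($159) — total 176+170+174+110+146+159 = $935.
Next-best assignment: Bakr→Lot G, Rossi→Lot E, Mendoza→Lot C, Delgado→Lot F, Eriksen→Lot D, Petrov→Lot B = $882.
Every other assignment is strictly worse.
Delgado's own top lot is Lot B ($156), but forcing Delgado→Lot B and reassigning the rest optimally gives only $869 — worse by 66.

Delgado receives Lot F.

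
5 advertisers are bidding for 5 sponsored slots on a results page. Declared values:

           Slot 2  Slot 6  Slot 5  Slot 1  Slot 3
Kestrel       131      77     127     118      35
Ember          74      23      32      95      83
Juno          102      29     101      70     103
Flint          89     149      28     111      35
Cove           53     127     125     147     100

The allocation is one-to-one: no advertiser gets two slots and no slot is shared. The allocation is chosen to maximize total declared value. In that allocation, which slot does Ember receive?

Optimal: Kestrel→Slot 2 ($131), Ember→Slot 3 ($83), Juno→Slot 5 ($101), Flint→Slot 6 ($149), Cove→Slot 1 ($147) — total 131+83+101+149+147 = $611.
Swapping Kestrel↔Cove (Kestrel→Slot 1 $118, Cove→Slot 2 $53) loses 107.
No other one-to-one assignment exceeds $611.
Ember's own top slot is Slot 1 ($95), but forcing Ember→Slot 1 and reassigning the rest optimally gives only $603 — worse by 8.

Ember receives Slot 3.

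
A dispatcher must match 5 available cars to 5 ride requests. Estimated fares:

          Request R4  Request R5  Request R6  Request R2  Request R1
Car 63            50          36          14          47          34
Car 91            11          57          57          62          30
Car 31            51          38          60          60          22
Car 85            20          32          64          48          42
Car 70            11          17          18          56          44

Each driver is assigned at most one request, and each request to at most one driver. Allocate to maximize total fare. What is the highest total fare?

Optimal: Car 63→Request R4 ($50), Car 91→Request R5 ($57), Car 31→Request R2 ($60), Car 85→Request R6 ($64), Car 70→Request R1 ($44) — total 50+57+60+64+44 = $275.
Column-greedy (each request in turn goes to its best remaining driver) gives $262, worse by 13.
Next-best assignment: Car 63→Request R4, Car 91→Request R5, Car 31→Request R6, Car 85→Request R1, Car 70→Request R2 = $265.
Swapping Car 63↔Car 91 (Car 63→Request R5 $36, Car 91→Request R4 $11) loses 60.
No other one-to-one assignment exceeds $275.

Maximum total: $275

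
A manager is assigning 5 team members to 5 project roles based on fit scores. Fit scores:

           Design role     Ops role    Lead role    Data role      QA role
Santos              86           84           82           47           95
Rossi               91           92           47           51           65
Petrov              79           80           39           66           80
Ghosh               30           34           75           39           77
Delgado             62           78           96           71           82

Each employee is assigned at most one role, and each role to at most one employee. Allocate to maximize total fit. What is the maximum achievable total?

Maximum total: 417 pts

Optimal: Santos→Design role (86 pts), Rossi→Ops role (92 pts), Petrov→Data role (66 pts), Ghosh→QA role (77 pts), Delgado→Lead role (96 pts) — total 86+92+66+77+96 = 417 pts.
Row-greedy (each employee in turn takes its best remaining role) gives 412 pts, worse by 5.
Swapping Delgado↔Petrov (Delgado→Data role 71 pts, Petrov→Lead role 39 pts) loses 52.
No other one-to-one assignment exceeds 417 pts.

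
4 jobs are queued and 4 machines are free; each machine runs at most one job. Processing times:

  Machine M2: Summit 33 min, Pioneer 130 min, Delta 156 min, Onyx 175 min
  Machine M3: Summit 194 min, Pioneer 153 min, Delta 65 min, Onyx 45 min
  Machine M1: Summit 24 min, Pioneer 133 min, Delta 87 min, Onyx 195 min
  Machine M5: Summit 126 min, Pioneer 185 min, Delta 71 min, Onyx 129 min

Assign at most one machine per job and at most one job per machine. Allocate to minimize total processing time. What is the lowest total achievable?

Optimal: Summit→Machine M1 (24 min), Pioneer→Machine M2 (130 min), Delta→Machine M5 (71 min), Onyx→Machine M3 (45 min) — total 24+130+71+45 = 270 min.
Row-greedy (each job in turn takes its cheapest remaining machine) gives 348 min, worse by 78.
Next-best assignment: Summit→Machine M2, Pioneer→Machine M1, Delta→Machine M5, Onyx→Machine M3 = 282 min.
Every other assignment is strictly worse.

Minimum total: 270 min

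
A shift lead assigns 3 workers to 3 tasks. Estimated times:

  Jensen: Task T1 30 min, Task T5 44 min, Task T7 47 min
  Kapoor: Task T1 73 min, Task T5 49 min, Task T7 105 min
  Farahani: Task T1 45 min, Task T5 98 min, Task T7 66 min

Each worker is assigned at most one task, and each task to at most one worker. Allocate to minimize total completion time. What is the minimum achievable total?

Min total: 141 min

This is the linear assignment problem.
Optimal: Jensen→Task T7 (47 min), Kapoor→Task T5 (49 min), Farahani→Task T1 (45 min) — total 47+49+45 = 141 min.
Row-greedy (each worker in turn takes its cheapest remaining task) gives 145 min, worse by 4.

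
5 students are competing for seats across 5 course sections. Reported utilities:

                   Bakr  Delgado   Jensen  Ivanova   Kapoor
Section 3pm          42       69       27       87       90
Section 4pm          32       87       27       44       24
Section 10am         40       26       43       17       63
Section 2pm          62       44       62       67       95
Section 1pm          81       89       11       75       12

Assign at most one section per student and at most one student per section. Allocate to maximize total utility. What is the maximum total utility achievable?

Optimal: Bakr→Section 1pm (81 points), Delgado→Section 4pm (87 points), Jensen→Section 10am (43 points), Ivanova→Section 3pm (87 points), Kapoor→Section 2pm (95 points) — total 81+87+43+87+95 = 393 points.
Max-entry greedy (repeatedly take the single best remaining cell) gives 346 points, worse by 47.

Max total: 393 points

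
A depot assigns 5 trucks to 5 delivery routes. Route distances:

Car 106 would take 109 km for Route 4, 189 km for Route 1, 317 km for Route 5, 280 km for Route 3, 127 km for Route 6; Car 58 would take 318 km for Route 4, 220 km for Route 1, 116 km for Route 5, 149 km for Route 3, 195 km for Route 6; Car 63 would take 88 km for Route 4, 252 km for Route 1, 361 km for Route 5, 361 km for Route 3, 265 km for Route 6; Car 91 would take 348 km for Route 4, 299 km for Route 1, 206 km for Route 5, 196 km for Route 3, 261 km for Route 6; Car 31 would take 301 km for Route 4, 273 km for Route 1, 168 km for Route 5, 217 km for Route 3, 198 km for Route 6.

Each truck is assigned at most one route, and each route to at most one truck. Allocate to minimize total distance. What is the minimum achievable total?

Optimal: Car 106→Route 1 (189 km), Car 58→Route 5 (116 km), Car 63→Route 4 (88 km), Car 91→Route 3 (196 km), Car 31→Route 6 (198 km) — total 189+116+88+196+198 = 787 km.
Min-entry greedy (repeatedly take the single cheapest remaining cell) gives 800 km, worse by 13.
No other one-to-one assignment undercuts 787 km.

Minimum total: 787 km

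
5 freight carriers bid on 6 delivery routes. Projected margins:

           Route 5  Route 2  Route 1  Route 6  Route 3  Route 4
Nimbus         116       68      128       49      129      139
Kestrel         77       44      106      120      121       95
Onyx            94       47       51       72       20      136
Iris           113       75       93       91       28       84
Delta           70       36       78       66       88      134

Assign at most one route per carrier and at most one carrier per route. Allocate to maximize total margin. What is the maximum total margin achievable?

This is the linear assignment problem.
Optimal: Nimbus→Route 1 ($128k), Kestrel→Route 6 ($120k), Onyx→Route 4 ($136k), Iris→Route 5 ($113k), Delta→Route 3 ($88k) — total 128+120+136+113+88 = $585k.
Row-greedy (each carrier in turn takes its best remaining route) gives $513k, worse by 72.
Checked against all permutations: $585k is optimal.

Maximum total: $585k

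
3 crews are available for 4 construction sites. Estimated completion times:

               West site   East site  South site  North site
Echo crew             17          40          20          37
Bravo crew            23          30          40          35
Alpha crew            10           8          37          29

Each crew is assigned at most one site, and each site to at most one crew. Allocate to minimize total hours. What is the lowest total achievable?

Minimum total: 51 hours

This is the linear assignment problem.
Optimal: Echo crew→South site (20 hours), Bravo crew→West site (23 hours), Alpha crew→East site (8 hours) — total 20+23+8 = 51 hours.
Column-greedy (each site in turn goes to its cheapest remaining crew) gives 60 hours, worse by 9.
Next-best assignment: Echo crew→West site, Bravo crew→North site, Alpha crew→East site = 60 hours.
Swapping Echo crew↔Bravo crew (Echo crew→West site 17 hours, Bravo crew→South site 40 hours) adds 14.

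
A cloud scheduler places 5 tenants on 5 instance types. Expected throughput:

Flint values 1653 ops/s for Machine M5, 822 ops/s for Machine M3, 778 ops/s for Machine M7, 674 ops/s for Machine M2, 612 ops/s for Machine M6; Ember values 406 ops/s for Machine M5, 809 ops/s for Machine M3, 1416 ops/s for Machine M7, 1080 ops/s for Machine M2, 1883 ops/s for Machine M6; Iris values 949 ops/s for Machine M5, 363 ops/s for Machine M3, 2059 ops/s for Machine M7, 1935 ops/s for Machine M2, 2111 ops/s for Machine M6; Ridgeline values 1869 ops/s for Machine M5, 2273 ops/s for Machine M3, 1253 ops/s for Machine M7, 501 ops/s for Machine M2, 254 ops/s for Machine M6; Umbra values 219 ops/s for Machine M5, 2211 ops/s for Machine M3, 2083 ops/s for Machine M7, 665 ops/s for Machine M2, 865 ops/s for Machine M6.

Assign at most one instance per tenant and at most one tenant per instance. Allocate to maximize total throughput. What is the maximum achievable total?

Optimal: Flint→Machine M5 (1653 ops/s), Ember→Machine M6 (1883 ops/s), Iris→Machine M2 (1935 ops/s), Ridgeline→Machine M3 (2273 ops/s), Umbra→Machine M7 (2083 ops/s) — total 1653+1883+1935+2273+2083 = 9827 ops/s.
Column-greedy (each instance in turn goes to its best remaining tenant) gives 7831 ops/s, worse by 1996.
Next-best assignment: Flint→Machine M5, Ember→Machine M2, Iris→Machine M6, Ridgeline→Machine M3, Umbra→Machine M7 = 9200 ops/s.
Every other assignment is strictly worse.

Maximum total: 9827 ops/s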